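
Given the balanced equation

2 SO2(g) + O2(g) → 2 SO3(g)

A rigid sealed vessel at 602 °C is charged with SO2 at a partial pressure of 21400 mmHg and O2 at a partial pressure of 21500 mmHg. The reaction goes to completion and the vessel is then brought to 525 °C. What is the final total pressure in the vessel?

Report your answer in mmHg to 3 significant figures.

At constant V, partial pressures at 602 °C are proportional to moles, so apply stoichiometry directly to pressures.
P(O2) required for 21400 mmHg of SO2 = (1/2) × 21400 = 10700 mmHg; available 21500 mmHg, so SO2 is limiting.
P(O2) remaining = 21500 − (1/2) × 21400 = 10800 mmHg
P(gaseous products) = (2)/2 × 21400 = 21400 mmHg
P_total at 602 °C = 10800 + 21400 = 32200 mmHg
Scaling to 525 °C: P = 32200 × 798.15/875.15 = 29370 mmHg

29400 mmHg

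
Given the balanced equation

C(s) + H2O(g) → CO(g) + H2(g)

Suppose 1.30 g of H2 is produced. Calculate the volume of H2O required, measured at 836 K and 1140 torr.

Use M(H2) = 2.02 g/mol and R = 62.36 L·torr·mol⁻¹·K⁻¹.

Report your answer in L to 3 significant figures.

29.4 L

n(H2) = 1.300 / 2.02 = 0.6436 mol
n(H2O) = (1/1) × 0.6436 = 0.6436 mol
V = nRT/P = 0.6436 × 62.36 × 836 / 1140 = 29.43 L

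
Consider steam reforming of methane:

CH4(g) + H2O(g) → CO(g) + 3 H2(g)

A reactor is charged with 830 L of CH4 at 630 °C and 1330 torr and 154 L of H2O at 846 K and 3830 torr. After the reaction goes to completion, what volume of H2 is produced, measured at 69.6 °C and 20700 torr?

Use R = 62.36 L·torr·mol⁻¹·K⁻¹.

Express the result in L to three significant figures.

34.6 L

n(CH4) = PV/RT = (1330 × 830) / (62.36 × 903.15) = 19.60 mol
n(H2O) = PV/RT = (3830 × 154) / (62.36 × 846) = 11.18 mol
For 19.60 mol CH4, stoichiometry requires (1/1) × 19.60 = 19.60 mol H2O; 11.18 mol is available, so H2O is limiting.
n(H2) = (3/1) × 11.18 = 33.54 mol
V(H2) = nRT/P = 33.54 × 62.36 × 342.75 / 20700 = 34.63 L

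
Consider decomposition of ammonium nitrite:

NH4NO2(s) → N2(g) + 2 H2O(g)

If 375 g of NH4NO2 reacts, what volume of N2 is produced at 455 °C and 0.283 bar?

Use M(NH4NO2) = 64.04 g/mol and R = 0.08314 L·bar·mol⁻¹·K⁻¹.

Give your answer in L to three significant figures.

1250 L

n(NH4NO2) = 375.0 / 64.04 = 5.856 mol
n(N2) = (1/1) × 5.856 = 5.856 mol
V = nRT/P = 5.856 × 0.08314 × 728.15 / 0.283 = 1253 L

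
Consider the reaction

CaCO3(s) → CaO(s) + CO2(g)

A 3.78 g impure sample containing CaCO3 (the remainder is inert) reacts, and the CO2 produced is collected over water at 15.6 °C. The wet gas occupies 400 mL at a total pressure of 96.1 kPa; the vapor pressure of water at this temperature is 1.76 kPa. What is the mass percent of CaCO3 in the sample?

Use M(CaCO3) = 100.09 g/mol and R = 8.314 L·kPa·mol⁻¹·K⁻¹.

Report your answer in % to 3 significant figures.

P(CO2) = 96.1 − 1.76 = 94.34 kPa
n(CO2) = PV/RT = (94.34 × 0.4000) / (8.314 × 288.75) = 0.01572 mol
n(CaCO3) = (1/1) × 0.01572 = 0.01572 mol
m(CaCO3) = 0.01572 × 100.09 = 1.573 g
%CaCO3 = 1.573 / 3.78 × 100 = 41.61%

41.6 %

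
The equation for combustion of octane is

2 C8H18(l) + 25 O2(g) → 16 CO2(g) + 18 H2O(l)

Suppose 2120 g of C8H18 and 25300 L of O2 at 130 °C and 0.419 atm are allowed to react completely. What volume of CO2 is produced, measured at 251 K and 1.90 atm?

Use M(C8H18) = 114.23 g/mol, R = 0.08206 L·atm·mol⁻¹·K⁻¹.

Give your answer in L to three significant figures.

n(C8H18) = 2120 / 114.23 = 18.56 mol
n(O2) = PV/RT = (0.419 × 25300) / (0.08206 × 403.15) = 320.4 mol
For 18.56 mol C8H18, stoichiometry requires (25/2) × 18.56 = 232.0 mol O2; 320.4 mol is available, so C8H18 is limiting.
n(CO2) = (16/2) × 18.56 = 148.5 mol
V(CO2) = nRT/P = 148.5 × 0.08206 × 251 / 1.90 = 1610 L

1610 L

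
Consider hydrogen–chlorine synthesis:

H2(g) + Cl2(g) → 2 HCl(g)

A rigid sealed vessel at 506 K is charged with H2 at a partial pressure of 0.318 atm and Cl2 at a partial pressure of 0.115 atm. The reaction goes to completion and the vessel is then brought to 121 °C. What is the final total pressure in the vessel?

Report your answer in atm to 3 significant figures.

0.337 atm

At constant V, partial pressures at 506 K are proportional to moles, so apply stoichiometry directly to pressures.
P(Cl2) required for 0.318 atm of H2 = (1/1) × 0.318 = 0.3180 atm; available 0.115 atm, so Cl2 is limiting.
P(H2) remaining = 0.318 − (1/1) × 0.115 = 0.2030 atm
P(gaseous products) = (2)/1 × 0.115 = 0.2300 atm
P_total at 506 K = 0.2030 + 0.2300 = 0.4330 atm
Scaling to 121 °C: P = 0.4330 × 394.15/506 = 0.3373 atm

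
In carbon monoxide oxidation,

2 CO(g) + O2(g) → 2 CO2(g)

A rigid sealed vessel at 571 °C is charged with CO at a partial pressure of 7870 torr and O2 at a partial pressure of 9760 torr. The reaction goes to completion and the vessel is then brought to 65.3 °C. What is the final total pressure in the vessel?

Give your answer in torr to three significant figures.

5490 torr

Because the vessel is rigid and T is held at 571 °C, work the stoichiometry in partial pressures (P_i = n_iRT/V).
P(O2) required for 7870 torr of CO = (1/2) × 7870 = 3935 torr; available 9760 torr, so CO is limiting.
P(O2) remaining = 9760 − (1/2) × 7870 = 5825 torr
P(gaseous products) = (2)/2 × 7870 = 7870 torr
P_total at 571 °C = 5825 + 7870 = 13700 torr
Scaling to 65.3 °C: P = 13700 × 338.45/844.15 = 5493 torr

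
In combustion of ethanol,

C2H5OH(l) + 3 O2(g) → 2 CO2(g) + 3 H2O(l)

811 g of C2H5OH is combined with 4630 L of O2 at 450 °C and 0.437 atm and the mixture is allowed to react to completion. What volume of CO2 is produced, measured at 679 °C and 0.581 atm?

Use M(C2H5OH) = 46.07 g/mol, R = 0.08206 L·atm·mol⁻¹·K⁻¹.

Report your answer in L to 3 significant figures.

n(C2H5OH) = 811 / 46.07 = 17.60 mol
n(O2) = PV/RT = (0.437 × 4630) / (0.08206 × 723.15) = 34.10 mol
For 17.60 mol C2H5OH, stoichiometry requires (3/1) × 17.60 = 52.80 mol O2; 34.10 mol is available, so O2 is limiting.
n(CO2) = (2/3) × 34.10 = 22.73 mol
V(CO2) = nRT/P = 22.73 × 0.08206 × 952.15 / 0.581 = 3057 L

3060 L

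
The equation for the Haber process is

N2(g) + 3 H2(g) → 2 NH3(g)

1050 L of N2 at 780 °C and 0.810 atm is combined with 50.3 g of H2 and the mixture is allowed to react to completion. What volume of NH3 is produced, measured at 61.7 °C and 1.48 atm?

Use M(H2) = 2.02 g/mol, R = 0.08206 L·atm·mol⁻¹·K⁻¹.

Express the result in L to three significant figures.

308 L

n(N2) = PV/RT = (0.810 × 1050) / (0.08206 × 1053.15) = 9.841 mol
n(H2) = 50.3 / 2.02 = 24.90 mol
For 9.841 mol N2, stoichiometry requires (3/1) × 9.841 = 29.52 mol H2; 24.90 mol is available, so H2 is limiting.
n(NH3) = (2/3) × 24.90 = 16.60 mol
V(NH3) = nRT/P = 16.60 × 0.08206 × 334.85 / 1.48 = 308.2 L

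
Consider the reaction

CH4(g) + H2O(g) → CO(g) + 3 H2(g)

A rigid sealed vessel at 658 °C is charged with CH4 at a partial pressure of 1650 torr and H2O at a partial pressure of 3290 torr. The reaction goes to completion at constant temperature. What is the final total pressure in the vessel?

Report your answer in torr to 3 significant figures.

8240 torr

At constant V, partial pressures at 658 °C are proportional to moles, so apply stoichiometry directly to pressures.
P(H2O) required for 1650 torr of CH4 = (1/1) × 1650 = 1650 torr; available 3290 torr, so CH4 is limiting.
P(H2O) remaining = 3290 − (1/1) × 1650 = 1640 torr
P(gaseous products) = (1+3)/1 × 1650 = 6600 torr
P_total at 658 °C = 1640 + 6600 = 8240 torr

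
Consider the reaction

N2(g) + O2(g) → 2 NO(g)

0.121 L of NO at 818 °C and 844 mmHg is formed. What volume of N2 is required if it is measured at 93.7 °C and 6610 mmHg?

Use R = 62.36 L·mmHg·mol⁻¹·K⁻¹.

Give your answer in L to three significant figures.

n(NO) = PV/RT = (844 × 0.121) / (62.36 × 1091.15) = 0.001501 mol
n(N2) = (1/2) × 0.001501 = 0.0007505 mol
V = nRT/P = 0.0007505 × 62.36 × 366.85 / 6610 = 0.002597 L

0.00260 L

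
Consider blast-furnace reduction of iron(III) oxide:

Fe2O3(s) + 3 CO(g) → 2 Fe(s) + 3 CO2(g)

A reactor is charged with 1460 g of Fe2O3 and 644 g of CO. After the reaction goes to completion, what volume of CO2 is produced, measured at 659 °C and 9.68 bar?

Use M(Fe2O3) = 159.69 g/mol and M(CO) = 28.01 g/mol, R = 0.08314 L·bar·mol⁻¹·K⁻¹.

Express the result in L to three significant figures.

184 L

n(Fe2O3) = 1460 / 159.69 = 9.143 mol
n(CO) = 644 / 28.01 = 22.99 mol
For 9.143 mol Fe2O3, stoichiometry requires (3/1) × 9.143 = 27.43 mol CO; 22.99 mol is available, so CO is limiting.
n(CO2) = (3/3) × 22.99 = 22.99 mol
V(CO2) = nRT/P = 22.99 × 0.08314 × 932.15 / 9.68 = 184.1 L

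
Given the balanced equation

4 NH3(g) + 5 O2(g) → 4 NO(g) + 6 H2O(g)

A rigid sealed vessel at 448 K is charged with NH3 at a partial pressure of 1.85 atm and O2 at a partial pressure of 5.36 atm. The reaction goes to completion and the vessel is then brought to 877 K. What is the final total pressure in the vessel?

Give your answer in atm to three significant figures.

Because the vessel is rigid and T is held at 448 K, work the stoichiometry in partial pressures (P_i = n_iRT/V).
P(O2) required for 1.85 atm of NH3 = (5/4) × 1.85 = 2.312 atm; available 5.36 atm, so NH3 is limiting.
P(O2) remaining = 5.36 − (5/4) × 1.85 = 3.048 atm
P(gaseous products) = (4+6)/4 × 1.85 = 4.625 atm
P_total at 448 K = 3.048 + 4.625 = 7.673 atm
Scaling to 877 K: P = 7.673 × 877/448 = 15.02 atm

15.0 atm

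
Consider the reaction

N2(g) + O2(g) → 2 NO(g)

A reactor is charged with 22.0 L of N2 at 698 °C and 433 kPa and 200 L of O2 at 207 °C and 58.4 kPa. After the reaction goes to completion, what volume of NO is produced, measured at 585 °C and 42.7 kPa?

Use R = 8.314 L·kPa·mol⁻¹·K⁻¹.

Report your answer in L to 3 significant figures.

n(N2) = PV/RT = (433 × 22.0) / (8.314 × 971.15) = 1.180 mol
n(O2) = PV/RT = (58.4 × 200) / (8.314 × 480.15) = 2.926 mol
For 1.180 mol N2, stoichiometry requires (1/1) × 1.180 = 1.180 mol O2; 2.926 mol is available, so N2 is limiting.
n(NO) = (2/1) × 1.180 = 2.360 mol
V(NO) = nRT/P = 2.360 × 8.314 × 858.15 / 42.7 = 394.3 L

394 L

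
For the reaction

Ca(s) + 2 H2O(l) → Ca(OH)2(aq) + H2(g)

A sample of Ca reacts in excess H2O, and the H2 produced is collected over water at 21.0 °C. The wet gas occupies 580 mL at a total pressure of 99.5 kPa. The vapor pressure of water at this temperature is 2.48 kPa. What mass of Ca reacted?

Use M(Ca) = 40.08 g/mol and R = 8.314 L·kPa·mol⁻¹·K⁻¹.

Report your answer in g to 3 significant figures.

P(H2) = 99.5 − 2.48 = 97.02 kPa
n(H2) = PV/RT = (97.02 × 0.5800) / (8.314 × 294.15) = 0.02301 mol
n(Ca) = (1/1) × 0.02301 = 0.02301 mol
m(Ca) = 0.02301 × 40.08 = 0.9222 g

0.922 g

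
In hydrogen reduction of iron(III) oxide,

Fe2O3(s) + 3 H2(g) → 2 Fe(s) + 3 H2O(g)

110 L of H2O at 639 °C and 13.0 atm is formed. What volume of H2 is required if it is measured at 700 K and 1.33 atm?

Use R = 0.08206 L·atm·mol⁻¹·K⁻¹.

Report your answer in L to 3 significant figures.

825 L

n(H2O) = PV/RT = (13.0 × 110) / (0.08206 × 912.15) = 19.10 mol
n(H2) = (3/3) × 19.10 = 19.10 mol
V = nRT/P = 19.10 × 0.08206 × 700 / 1.33 = 824.9 L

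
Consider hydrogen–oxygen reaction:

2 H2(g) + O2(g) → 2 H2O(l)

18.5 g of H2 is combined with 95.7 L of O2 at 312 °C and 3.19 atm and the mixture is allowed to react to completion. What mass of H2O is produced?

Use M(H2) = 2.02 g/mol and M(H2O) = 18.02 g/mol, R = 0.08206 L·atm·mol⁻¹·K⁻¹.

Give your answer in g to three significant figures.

165 g

n(H2) = 18.5 / 2.02 = 9.158 mol
n(O2) = PV/RT = (3.19 × 95.7) / (0.08206 × 585.15) = 6.358 mol
For 9.158 mol H2, stoichiometry requires (1/2) × 9.158 = 4.579 mol O2; 6.358 mol is available, so H2 is limiting.
n(H2O) = (2/2) × 9.158 = 9.158 mol
m(H2O) = 9.158 × 18.02 = 165.0 g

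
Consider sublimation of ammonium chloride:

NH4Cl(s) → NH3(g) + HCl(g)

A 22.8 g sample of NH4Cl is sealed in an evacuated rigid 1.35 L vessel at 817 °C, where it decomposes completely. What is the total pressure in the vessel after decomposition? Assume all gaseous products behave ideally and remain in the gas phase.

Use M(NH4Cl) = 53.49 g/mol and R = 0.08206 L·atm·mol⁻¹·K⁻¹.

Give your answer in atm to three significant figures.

n(NH4Cl) = 22.8 / 53.49 = 0.4262 mol
n(gas produced) = (2/1) × 0.4262 = 0.8524 mol
P = nRT/V = 0.8524 × 0.08206 × 1090.15 / 1.35 = 56.48 atm

56.5 atm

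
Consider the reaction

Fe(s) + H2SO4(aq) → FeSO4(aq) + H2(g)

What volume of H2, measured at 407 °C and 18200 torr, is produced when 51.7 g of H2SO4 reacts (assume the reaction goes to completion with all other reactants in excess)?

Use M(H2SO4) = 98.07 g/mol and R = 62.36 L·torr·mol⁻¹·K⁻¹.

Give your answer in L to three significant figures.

1.23 L

n(H2SO4) = 51.70 / 98.07 = 0.5272 mol
n(H2) = (1/1) × 0.5272 = 0.5272 mol
V = nRT/P = 0.5272 × 62.36 × 680.15 / 18200 = 1.229 L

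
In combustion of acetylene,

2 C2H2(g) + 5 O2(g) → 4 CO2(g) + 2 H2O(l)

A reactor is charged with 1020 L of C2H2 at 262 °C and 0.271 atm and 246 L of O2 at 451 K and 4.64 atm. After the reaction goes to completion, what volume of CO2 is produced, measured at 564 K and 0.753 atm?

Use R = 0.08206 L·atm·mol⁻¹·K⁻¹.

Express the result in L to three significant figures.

774 L

n(C2H2) = PV/RT = (0.271 × 1020) / (0.08206 × 535.15) = 6.295 mol
n(O2) = PV/RT = (4.64 × 246) / (0.08206 × 451) = 30.84 mol
For 6.295 mol C2H2, stoichiometry requires (5/2) × 6.295 = 15.74 mol O2; 30.84 mol is available, so C2H2 is limiting.
n(CO2) = (4/2) × 6.295 = 12.59 mol
V(CO2) = nRT/P = 12.59 × 0.08206 × 564 / 0.753 = 773.8 L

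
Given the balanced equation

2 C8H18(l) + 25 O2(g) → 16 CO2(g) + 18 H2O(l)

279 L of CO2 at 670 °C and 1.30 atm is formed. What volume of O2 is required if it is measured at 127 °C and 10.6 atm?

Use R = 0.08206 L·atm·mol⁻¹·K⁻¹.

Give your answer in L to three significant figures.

22.7 L

n(CO2) = PV/RT = (1.30 × 279) / (0.08206 × 943.15) = 4.686 mol
n(O2) = (25/16) × 4.686 = 7.322 mol
V = nRT/P = 7.322 × 0.08206 × 400.15 / 10.6 = 22.68 L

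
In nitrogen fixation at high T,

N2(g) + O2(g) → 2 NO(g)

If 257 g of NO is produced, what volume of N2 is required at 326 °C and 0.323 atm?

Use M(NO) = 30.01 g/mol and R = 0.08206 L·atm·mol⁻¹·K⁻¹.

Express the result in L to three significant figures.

n(NO) = 257.0 / 30.01 = 8.564 mol
n(N2) = (1/2) × 8.564 = 4.282 mol
V = nRT/P = 4.282 × 0.08206 × 599.15 / 0.323 = 651.8 L

652 L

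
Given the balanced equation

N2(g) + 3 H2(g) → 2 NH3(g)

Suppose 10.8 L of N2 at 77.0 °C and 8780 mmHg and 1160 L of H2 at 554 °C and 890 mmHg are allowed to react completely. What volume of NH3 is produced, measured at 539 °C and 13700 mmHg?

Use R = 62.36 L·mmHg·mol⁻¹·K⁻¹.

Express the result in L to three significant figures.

n(N2) = PV/RT = (8780 × 10.8) / (62.36 × 350.15) = 4.343 mol
n(H2) = PV/RT = (890 × 1160) / (62.36 × 827.15) = 20.02 mol
For 4.343 mol N2, stoichiometry requires (3/1) × 4.343 = 13.03 mol H2; 20.02 mol is available, so N2 is limiting.
n(NH3) = (2/1) × 4.343 = 8.686 mol
V(NH3) = nRT/P = 8.686 × 62.36 × 812.15 / 13700 = 32.11 L

32.1 L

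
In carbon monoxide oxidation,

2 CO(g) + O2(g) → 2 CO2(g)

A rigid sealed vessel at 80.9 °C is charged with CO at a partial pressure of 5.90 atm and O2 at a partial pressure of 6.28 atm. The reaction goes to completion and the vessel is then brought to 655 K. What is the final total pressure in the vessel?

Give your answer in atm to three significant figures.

At constant V, partial pressures at 80.9 °C are proportional to moles, so apply stoichiometry directly to pressures.
P(O2) required for 5.90 atm of CO = (1/2) × 5.90 = 2.950 atm; available 6.28 atm, so CO is limiting.
P(O2) remaining = 6.28 − (1/2) × 5.90 = 3.330 atm
P(gaseous products) = (2)/2 × 5.90 = 5.900 atm
P_total at 80.9 °C = 3.330 + 5.900 = 9.230 atm
Scaling to 655 K: P = 9.230 × 655/354.05 = 17.08 atm

17.1 atm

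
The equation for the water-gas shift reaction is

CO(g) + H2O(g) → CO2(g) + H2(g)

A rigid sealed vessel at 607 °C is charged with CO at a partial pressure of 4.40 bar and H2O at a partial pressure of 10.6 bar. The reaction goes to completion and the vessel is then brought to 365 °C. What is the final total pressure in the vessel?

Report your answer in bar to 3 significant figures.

With V and T fixed, P_i ∝ n_i, so the mole ratios apply directly to partial pressures at 607 °C.
P(H2O) required for 4.40 bar of CO = (1/1) × 4.40 = 4.400 bar; available 10.6 bar, so CO is limiting.
P(H2O) remaining = 10.6 − (1/1) × 4.40 = 6.200 bar
P(gaseous products) = (1+1)/1 × 4.40 = 8.800 bar
P_total at 607 °C = 6.200 + 8.800 = 15.00 bar
Scaling to 365 °C: P = 15.00 × 638.15/880.15 = 10.88 bar

10.9 bar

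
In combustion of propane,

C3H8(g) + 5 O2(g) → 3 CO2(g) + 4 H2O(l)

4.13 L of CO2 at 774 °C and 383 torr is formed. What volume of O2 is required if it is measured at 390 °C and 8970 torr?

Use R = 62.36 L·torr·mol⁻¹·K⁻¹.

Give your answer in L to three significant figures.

0.186 L

n(CO2) = PV/RT = (383 × 4.13) / (62.36 × 1047.15) = 0.02422 mol
n(O2) = (5/3) × 0.02422 = 0.04037 mol
V = nRT/P = 0.04037 × 62.36 × 663.15 / 8970 = 0.1861 L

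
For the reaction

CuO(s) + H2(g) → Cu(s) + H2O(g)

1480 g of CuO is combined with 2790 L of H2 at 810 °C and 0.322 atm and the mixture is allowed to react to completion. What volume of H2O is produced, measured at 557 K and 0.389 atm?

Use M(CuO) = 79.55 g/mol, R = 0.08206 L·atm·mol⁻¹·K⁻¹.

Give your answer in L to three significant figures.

1190 L

n(CuO) = 1480 / 79.55 = 18.60 mol
n(H2) = PV/RT = (0.322 × 2790) / (0.08206 × 1083.15) = 10.11 mol
For 18.60 mol CuO, stoichiometry requires (1/1) × 18.60 = 18.60 mol H2; 10.11 mol is available, so H2 is limiting.
n(H2O) = (1/1) × 10.11 = 10.11 mol
V(H2O) = nRT/P = 10.11 × 0.08206 × 557 / 0.389 = 1188 L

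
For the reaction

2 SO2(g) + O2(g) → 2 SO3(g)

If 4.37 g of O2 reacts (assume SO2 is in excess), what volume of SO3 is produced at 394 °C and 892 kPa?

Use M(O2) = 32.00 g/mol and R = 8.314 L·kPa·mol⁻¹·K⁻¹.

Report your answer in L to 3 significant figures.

1.70 L

n(O2) = 4.370 / 32.00 = 0.1366 mol
n(SO3) = (2/1) × 0.1366 = 0.2732 mol
V = nRT/P = 0.2732 × 8.314 × 667.15 / 892 = 1.699 L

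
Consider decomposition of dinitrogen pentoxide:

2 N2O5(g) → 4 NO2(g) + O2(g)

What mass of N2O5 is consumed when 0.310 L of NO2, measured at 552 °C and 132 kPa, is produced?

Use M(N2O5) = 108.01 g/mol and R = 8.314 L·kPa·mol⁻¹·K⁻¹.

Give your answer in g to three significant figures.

n(NO2) = PV/RT = (132 × 0.310) / (8.314 × 825.15) = 0.005965 mol
n(N2O5) = (2/4) × 0.005965 = 0.002982 mol
m(N2O5) = 0.002982 × 108.01 = 0.3221 g

0.322 g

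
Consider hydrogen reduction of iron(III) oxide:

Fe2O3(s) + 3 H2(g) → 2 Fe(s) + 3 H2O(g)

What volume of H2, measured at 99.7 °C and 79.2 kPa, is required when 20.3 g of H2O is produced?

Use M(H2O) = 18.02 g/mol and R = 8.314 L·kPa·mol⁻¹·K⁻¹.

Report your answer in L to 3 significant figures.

44.1 L

n(H2O) = 20.30 / 18.02 = 1.127 mol
n(H2) = (3/3) × 1.127 = 1.127 mol
V = nRT/P = 1.127 × 8.314 × 372.85 / 79.2 = 44.11 L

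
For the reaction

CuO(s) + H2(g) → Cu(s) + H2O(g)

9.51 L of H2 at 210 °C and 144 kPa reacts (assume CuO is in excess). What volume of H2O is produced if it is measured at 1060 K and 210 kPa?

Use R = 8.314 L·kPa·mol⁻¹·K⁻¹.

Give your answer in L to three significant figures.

n(H2) = PV/RT = (144 × 9.51) / (8.314 × 483.15) = 0.3409 mol
n(H2O) = (1/1) × 0.3409 = 0.3409 mol
V = nRT/P = 0.3409 × 8.314 × 1060 / 210 = 14.31 L

14.3 L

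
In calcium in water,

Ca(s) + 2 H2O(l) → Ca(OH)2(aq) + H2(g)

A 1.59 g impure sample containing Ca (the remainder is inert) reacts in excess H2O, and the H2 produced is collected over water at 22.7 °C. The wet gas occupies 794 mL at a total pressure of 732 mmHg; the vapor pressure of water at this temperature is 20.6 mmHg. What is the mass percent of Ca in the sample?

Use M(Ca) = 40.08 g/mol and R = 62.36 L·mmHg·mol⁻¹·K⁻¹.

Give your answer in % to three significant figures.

77.2 %

P(H2) = 732 − 20.6 = 711.4 mmHg
n(H2) = PV/RT = (711.4 × 0.7940) / (62.36 × 295.85) = 0.03062 mol
n(Ca) = (1/1) × 0.03062 = 0.03062 mol
m(Ca) = 0.03062 × 40.08 = 1.227 g
%Ca = 1.227 / 1.59 × 100 = 77.17%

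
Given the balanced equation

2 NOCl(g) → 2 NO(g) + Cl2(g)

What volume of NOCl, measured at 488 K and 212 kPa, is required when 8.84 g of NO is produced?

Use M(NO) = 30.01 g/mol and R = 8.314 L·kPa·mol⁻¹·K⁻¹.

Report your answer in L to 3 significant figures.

n(NO) = 8.840 / 30.01 = 0.2946 mol
n(NOCl) = (2/2) × 0.2946 = 0.2946 mol
V = nRT/P = 0.2946 × 8.314 × 488 / 212 = 5.638 L

5.64 L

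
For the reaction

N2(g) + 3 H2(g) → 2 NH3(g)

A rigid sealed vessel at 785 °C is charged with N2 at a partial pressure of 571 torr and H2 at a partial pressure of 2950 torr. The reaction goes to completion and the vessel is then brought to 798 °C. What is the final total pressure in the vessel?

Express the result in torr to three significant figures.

2410 torr

With V and T fixed, P_i ∝ n_i, so the mole ratios apply directly to partial pressures at 785 °C.
P(H2) required for 571 torr of N2 = (3/1) × 571 = 1713 torr; available 2950 torr, so N2 is limiting.
P(H2) remaining = 2950 − (3/1) × 571 = 1237 torr
P(gaseous products) = (2)/1 × 571 = 1142 torr
P_total at 785 °C = 1237 + 1142 = 2379 torr
Scaling to 798 °C: P = 2379 × 1071.15/1058.15 = 2408 torr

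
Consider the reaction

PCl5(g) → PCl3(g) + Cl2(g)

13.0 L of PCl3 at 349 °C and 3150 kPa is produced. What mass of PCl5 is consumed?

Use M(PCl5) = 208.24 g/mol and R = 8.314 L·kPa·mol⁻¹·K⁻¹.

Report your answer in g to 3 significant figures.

n(PCl3) = PV/RT = (3150 × 13.0) / (8.314 × 622.15) = 7.917 mol
n(PCl5) = (1/1) × 7.917 = 7.917 mol
m(PCl5) = 7.917 × 208.24 = 1649 g

1650 g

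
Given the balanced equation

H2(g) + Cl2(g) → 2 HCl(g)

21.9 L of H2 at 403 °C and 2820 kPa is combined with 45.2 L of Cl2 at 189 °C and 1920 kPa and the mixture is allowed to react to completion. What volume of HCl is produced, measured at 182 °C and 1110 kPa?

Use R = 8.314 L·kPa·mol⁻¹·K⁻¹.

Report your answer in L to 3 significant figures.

74.9 L

n(H2) = PV/RT = (2820 × 21.9) / (8.314 × 676.15) = 10.99 mol
n(Cl2) = PV/RT = (1920 × 45.2) / (8.314 × 462.15) = 22.59 mol
For 10.99 mol H2, stoichiometry requires (1/1) × 10.99 = 10.99 mol Cl2; 22.59 mol is available, so H2 is limiting.
n(HCl) = (2/1) × 10.99 = 21.98 mol
V(HCl) = nRT/P = 21.98 × 8.314 × 455.15 / 1110 = 74.93 L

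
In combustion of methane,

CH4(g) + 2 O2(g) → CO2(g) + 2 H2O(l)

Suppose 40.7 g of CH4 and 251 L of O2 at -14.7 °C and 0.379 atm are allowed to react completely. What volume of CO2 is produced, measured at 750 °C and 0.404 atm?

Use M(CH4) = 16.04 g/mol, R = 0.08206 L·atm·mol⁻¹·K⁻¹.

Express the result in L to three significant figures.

466 L

n(CH4) = 40.7 / 16.04 = 2.537 mol
n(O2) = PV/RT = (0.379 × 251) / (0.08206 × 258.45) = 4.485 mol
For 2.537 mol CH4, stoichiometry requires (2/1) × 2.537 = 5.074 mol O2; 4.485 mol is available, so O2 is limiting.
n(CO2) = (1/2) × 4.485 = 2.243 mol
V(CO2) = nRT/P = 2.243 × 0.08206 × 1023.15 / 0.404 = 466.1 L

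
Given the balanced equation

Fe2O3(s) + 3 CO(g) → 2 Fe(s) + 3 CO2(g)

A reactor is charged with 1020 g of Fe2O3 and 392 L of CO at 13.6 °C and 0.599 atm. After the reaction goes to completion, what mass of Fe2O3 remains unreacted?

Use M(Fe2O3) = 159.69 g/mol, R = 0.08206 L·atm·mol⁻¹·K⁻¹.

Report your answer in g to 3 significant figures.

n(Fe2O3) = 1020 / 159.69 = 6.387 mol
n(CO) = PV/RT = (0.599 × 392) / (0.08206 × 286.75) = 9.979 mol
For 6.387 mol Fe2O3, stoichiometry requires (3/1) × 6.387 = 19.16 mol CO; 9.979 mol is available, so CO is limiting.
n(Fe2O3) consumed = (1/3) × 9.979 = 3.326 mol; remaining = 6.387 − 3.326 = 3.061 mol
m(Fe2O3) = 3.061 × 159.69 = 488.8 g

489 g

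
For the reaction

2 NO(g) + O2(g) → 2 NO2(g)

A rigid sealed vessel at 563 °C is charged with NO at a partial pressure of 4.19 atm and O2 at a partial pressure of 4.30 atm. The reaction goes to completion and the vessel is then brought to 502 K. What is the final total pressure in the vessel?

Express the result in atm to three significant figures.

At constant V, partial pressures at 563 °C are proportional to moles, so apply stoichiometry directly to pressures.
P(O2) required for 4.19 atm of NO = (1/2) × 4.19 = 2.095 atm; available 4.30 atm, so NO is limiting.
P(O2) remaining = 4.30 − (1/2) × 4.19 = 2.205 atm
P(gaseous products) = (2)/2 × 4.19 = 4.190 atm
P_total at 563 °C = 2.205 + 4.190 = 6.395 atm
Scaling to 502 K: P = 6.395 × 502/836.15 = 3.839 atm

3.84 atm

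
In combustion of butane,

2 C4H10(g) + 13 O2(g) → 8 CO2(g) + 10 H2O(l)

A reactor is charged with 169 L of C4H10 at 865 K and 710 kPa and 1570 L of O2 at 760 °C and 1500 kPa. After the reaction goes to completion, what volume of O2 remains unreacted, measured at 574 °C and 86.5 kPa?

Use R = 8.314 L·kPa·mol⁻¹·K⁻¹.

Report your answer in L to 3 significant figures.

13500 L

n(C4H10) = PV/RT = (710 × 169) / (8.314 × 865) = 16.68 mol
n(O2) = PV/RT = (1500 × 1570) / (8.314 × 1033.15) = 274.2 mol
For 16.68 mol C4H10, stoichiometry requires (13/2) × 16.68 = 108.4 mol O2; 274.2 mol is available, so C4H10 is limiting.
n(O2) consumed = (13/2) × 16.68 = 108.4 mol; remaining = 274.2 − 108.4 = 165.8 mol
V(O2) = nRT/P = 165.8 × 8.314 × 847.15 / 86.5 = 13500 L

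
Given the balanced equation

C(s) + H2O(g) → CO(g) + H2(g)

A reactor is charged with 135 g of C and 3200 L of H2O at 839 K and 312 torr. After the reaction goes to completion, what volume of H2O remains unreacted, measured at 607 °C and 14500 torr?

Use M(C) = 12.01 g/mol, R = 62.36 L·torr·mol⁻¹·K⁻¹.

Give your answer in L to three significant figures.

29.7 L

n(C) = 135 / 12.01 = 11.24 mol
n(H2O) = PV/RT = (312 × 3200) / (62.36 × 839) = 19.08 mol
For 11.24 mol C, stoichiometry requires (1/1) × 11.24 = 11.24 mol H2O; 19.08 mol is available, so C is limiting.
n(H2O) consumed = (1/1) × 11.24 = 11.24 mol; remaining = 19.08 − 11.24 = 7.840 mol
V(H2O) = nRT/P = 7.840 × 62.36 × 880.15 / 14500 = 29.68 L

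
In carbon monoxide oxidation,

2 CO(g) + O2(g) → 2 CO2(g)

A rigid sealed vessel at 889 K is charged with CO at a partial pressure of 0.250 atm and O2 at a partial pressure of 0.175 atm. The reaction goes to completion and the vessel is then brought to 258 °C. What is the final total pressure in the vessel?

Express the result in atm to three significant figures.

0.179 atm

With V and T fixed, P_i ∝ n_i, so the mole ratios apply directly to partial pressures at 889 K.
P(O2) required for 0.250 atm of CO = (1/2) × 0.250 = 0.1250 atm; available 0.175 atm, so CO is limiting.
P(O2) remaining = 0.175 − (1/2) × 0.250 = 0.05000 atm
P(gaseous products) = (2)/2 × 0.250 = 0.2500 atm
P_total at 889 K = 0.05000 + 0.2500 = 0.3000 atm
Scaling to 258 °C: P = 0.3000 × 531.15/889 = 0.1792 atm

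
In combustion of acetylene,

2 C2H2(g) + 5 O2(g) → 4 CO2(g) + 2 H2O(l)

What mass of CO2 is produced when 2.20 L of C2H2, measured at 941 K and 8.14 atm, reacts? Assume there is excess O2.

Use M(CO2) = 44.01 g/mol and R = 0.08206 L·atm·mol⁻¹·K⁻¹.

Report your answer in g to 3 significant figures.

20.4 g

n(C2H2) = PV/RT = (8.14 × 2.20) / (0.08206 × 941) = 0.2319 mol
n(CO2) = (4/2) × 0.2319 = 0.4638 mol
m(CO2) = 0.4638 × 44.01 = 20.41 g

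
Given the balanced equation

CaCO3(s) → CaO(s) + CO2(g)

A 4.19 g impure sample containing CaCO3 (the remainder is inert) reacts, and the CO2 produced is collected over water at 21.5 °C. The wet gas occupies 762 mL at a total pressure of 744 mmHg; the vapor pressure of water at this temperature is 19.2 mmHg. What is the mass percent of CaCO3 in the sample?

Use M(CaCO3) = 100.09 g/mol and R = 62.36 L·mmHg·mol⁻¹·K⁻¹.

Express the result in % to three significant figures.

71.8 %

P(CO2) = 744 − 19.2 = 724.8 mmHg
n(CO2) = PV/RT = (724.8 × 0.7620) / (62.36 × 294.65) = 0.03006 mol
n(CaCO3) = (1/1) × 0.03006 = 0.03006 mol
m(CaCO3) = 0.03006 × 100.09 = 3.009 g
%CaCO3 = 3.009 / 4.19 × 100 = 71.81%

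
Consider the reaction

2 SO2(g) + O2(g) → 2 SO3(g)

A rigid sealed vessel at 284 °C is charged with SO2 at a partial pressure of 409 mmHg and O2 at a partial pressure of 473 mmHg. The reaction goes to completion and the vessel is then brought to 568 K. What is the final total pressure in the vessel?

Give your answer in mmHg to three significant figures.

691 mmHg

At constant V, partial pressures at 284 °C are proportional to moles, so apply stoichiometry directly to pressures.
P(O2) required for 409 mmHg of SO2 = (1/2) × 409 = 204.5 mmHg; available 473 mmHg, so SO2 is limiting.
P(O2) remaining = 473 − (1/2) × 409 = 268.5 mmHg
P(gaseous products) = (2)/2 × 409 = 409.0 mmHg
P_total at 284 °C = 268.5 + 409.0 = 677.5 mmHg
Scaling to 568 K: P = 677.5 × 568/557.15 = 690.7 mmHg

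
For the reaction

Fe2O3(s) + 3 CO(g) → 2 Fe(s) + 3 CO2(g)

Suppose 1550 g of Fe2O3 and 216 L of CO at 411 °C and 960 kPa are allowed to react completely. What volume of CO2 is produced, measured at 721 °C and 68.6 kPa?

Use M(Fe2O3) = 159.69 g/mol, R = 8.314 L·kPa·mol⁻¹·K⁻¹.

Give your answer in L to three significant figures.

3510 L

n(Fe2O3) = 1550 / 159.69 = 9.706 mol
n(CO) = PV/RT = (960 × 216) / (8.314 × 684.15) = 36.46 mol
For 9.706 mol Fe2O3, stoichiometry requires (3/1) × 9.706 = 29.12 mol CO; 36.46 mol is available, so Fe2O3 is limiting.
n(CO2) = (3/1) × 9.706 = 29.12 mol
V(CO2) = nRT/P = 29.12 × 8.314 × 994.15 / 68.6 = 3509 L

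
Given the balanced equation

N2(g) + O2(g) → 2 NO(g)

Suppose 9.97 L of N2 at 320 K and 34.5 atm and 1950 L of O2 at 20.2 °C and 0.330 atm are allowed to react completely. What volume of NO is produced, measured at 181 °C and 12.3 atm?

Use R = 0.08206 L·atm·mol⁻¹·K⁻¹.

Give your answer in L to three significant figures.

n(N2) = PV/RT = (34.5 × 9.97) / (0.08206 × 320) = 13.10 mol
n(O2) = PV/RT = (0.330 × 1950) / (0.08206 × 293.35) = 26.73 mol
For 13.10 mol N2, stoichiometry requires (1/1) × 13.10 = 13.10 mol O2; 26.73 mol is available, so N2 is limiting.
n(NO) = (2/1) × 13.10 = 26.20 mol
V(NO) = nRT/P = 26.20 × 0.08206 × 454.15 / 12.3 = 79.38 L

79.4 L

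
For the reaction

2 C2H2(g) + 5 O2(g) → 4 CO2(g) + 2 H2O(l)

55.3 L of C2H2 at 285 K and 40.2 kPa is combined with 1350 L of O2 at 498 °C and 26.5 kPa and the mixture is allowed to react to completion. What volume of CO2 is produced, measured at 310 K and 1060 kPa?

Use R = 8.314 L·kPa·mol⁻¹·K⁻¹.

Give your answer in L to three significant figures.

4.56 L

n(C2H2) = PV/RT = (40.2 × 55.3) / (8.314 × 285) = 0.9382 mol
n(O2) = PV/RT = (26.5 × 1350) / (8.314 × 771.15) = 5.580 mol
For 0.9382 mol C2H2, stoichiometry requires (5/2) × 0.9382 = 2.345 mol O2; 5.580 mol is available, so C2H2 is limiting.
n(CO2) = (4/2) × 0.9382 = 1.876 mol
V(CO2) = nRT/P = 1.876 × 8.314 × 310 / 1060 = 4.561 L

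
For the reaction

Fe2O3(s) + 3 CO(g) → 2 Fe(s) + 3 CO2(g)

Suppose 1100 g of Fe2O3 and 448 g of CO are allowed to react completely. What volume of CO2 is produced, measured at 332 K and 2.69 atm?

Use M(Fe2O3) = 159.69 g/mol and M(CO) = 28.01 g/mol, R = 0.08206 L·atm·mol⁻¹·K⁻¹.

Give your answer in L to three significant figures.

n(Fe2O3) = 1100 / 159.69 = 6.888 mol
n(CO) = 448 / 28.01 = 15.99 mol
For 6.888 mol Fe2O3, stoichiometry requires (3/1) × 6.888 = 20.66 mol CO; 15.99 mol is available, so CO is limiting.
n(CO2) = (3/3) × 15.99 = 15.99 mol
V(CO2) = nRT/P = 15.99 × 0.08206 × 332 / 2.69 = 161.9 L

162 L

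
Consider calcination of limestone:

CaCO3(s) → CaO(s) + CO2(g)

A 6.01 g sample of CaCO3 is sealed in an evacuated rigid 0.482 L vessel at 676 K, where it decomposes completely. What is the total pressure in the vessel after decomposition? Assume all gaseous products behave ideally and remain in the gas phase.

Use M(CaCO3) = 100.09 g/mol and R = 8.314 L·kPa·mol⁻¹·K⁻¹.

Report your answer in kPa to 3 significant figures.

n(CaCO3) = 6.01 / 100.09 = 0.06005 mol
n(gas produced) = (1/1) × 0.06005 = 0.06005 mol
P = nRT/V = 0.06005 × 8.314 × 676 / 0.482 = 700.2 kPa

700 kPa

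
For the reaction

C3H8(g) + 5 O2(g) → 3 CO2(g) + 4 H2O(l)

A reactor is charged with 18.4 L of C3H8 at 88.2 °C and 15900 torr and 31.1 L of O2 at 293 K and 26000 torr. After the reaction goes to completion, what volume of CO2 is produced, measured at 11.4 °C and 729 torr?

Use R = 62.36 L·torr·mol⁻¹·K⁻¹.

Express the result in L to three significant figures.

646 L

n(C3H8) = PV/RT = (15900 × 18.4) / (62.36 × 361.35) = 12.98 mol
n(O2) = PV/RT = (26000 × 31.1) / (62.36 × 293) = 44.25 mol
For 12.98 mol C3H8, stoichiometry requires (5/1) × 12.98 = 64.90 mol O2; 44.25 mol is available, so O2 is limiting.
n(CO2) = (3/5) × 44.25 = 26.55 mol
V(CO2) = nRT/P = 26.55 × 62.36 × 284.55 / 729 = 646.3 L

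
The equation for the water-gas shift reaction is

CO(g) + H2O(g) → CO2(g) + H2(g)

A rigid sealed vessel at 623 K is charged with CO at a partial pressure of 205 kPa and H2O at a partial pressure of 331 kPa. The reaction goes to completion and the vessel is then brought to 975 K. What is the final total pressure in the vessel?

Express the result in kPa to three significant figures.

At constant V, partial pressures at 623 K are proportional to moles, so apply stoichiometry directly to pressures.
P(H2O) required for 205 kPa of CO = (1/1) × 205 = 205.0 kPa; available 331 kPa, so CO is limiting.
P(H2O) remaining = 331 − (1/1) × 205 = 126.0 kPa
P(gaseous products) = (1+1)/1 × 205 = 410.0 kPa
P_total at 623 K = 126.0 + 410.0 = 536.0 kPa
Scaling to 975 K: P = 536.0 × 975/623 = 838.8 kPa

839 kPa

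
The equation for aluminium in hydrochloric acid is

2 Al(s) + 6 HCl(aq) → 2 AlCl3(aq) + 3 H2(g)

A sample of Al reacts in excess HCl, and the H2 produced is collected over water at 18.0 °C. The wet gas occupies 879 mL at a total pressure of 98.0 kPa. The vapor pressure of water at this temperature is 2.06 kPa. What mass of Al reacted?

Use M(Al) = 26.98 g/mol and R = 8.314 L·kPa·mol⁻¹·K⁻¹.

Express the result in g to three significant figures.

P(H2) = 98.0 − 2.06 = 95.94 kPa
n(H2) = PV/RT = (95.94 × 0.8790) / (8.314 × 291.15) = 0.03484 mol
n(Al) = (2/3) × 0.03484 = 0.02323 mol
m(Al) = 0.02323 × 26.98 = 0.6267 g

0.627 g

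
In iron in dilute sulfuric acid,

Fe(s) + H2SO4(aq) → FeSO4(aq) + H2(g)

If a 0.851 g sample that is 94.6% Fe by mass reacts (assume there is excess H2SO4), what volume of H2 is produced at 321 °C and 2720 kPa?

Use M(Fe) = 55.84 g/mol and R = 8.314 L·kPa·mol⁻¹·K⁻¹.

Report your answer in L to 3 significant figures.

0.0262 L

mass of Fe = 0.851 × 94.6/100 = 0.8050 g
n(Fe) = 0.8050 / 55.84 = 0.01442 mol
n(H2) = (1/1) × 0.01442 = 0.01442 mol
V = nRT/P = 0.01442 × 8.314 × 594.15 / 2720 = 0.02619 L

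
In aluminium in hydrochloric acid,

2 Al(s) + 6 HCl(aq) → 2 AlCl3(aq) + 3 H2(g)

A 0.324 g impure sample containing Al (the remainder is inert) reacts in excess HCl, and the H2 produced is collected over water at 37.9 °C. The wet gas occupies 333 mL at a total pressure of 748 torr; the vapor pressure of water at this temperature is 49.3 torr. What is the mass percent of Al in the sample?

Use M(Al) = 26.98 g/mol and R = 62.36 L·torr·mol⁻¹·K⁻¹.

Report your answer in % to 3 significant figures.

66.6 %

P(H2) = 748 − 49.3 = 698.7 torr
n(H2) = PV/RT = (698.7 × 0.3330) / (62.36 × 311.05) = 0.01199 mol
n(Al) = (2/3) × 0.01199 = 0.007993 mol
m(Al) = 0.007993 × 26.98 = 0.2157 g
%Al = 0.2157 / 0.324 × 100 = 66.57%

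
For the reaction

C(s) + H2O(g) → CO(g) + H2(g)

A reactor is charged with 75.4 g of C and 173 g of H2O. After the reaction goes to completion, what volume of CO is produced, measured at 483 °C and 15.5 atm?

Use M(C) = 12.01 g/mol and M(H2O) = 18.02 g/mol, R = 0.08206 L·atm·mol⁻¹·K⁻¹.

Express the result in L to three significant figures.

n(C) = 75.4 / 12.01 = 6.278 mol
n(H2O) = 173 / 18.02 = 9.600 mol
For 6.278 mol C, stoichiometry requires (1/1) × 6.278 = 6.278 mol H2O; 9.600 mol is available, so C is limiting.
n(CO) = (1/1) × 6.278 = 6.278 mol
V(CO) = nRT/P = 6.278 × 0.08206 × 756.15 / 15.5 = 25.13 L

25.1 L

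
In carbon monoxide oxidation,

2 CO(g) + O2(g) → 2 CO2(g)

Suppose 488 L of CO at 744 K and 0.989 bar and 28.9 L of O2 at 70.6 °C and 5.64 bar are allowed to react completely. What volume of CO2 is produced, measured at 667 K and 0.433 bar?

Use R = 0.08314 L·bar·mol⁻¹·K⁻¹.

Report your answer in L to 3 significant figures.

n(CO) = PV/RT = (0.989 × 488) / (0.08314 × 744) = 7.802 mol
n(O2) = PV/RT = (5.64 × 28.9) / (0.08314 × 343.75) = 5.703 mol
For 7.802 mol CO, stoichiometry requires (1/2) × 7.802 = 3.901 mol O2; 5.703 mol is available, so CO is limiting.
n(CO2) = (2/2) × 7.802 = 7.802 mol
V(CO2) = nRT/P = 7.802 × 0.08314 × 667 / 0.433 = 999.2 L

999 L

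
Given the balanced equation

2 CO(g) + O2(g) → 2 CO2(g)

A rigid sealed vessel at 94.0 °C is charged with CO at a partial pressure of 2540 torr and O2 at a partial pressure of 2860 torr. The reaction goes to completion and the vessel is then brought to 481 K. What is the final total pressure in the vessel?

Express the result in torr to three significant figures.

Because the vessel is rigid and T is held at 94.0 °C, work the stoichiometry in partial pressures (P_i = n_iRT/V).
P(O2) required for 2540 torr of CO = (1/2) × 2540 = 1270 torr; available 2860 torr, so CO is limiting.
P(O2) remaining = 2860 − (1/2) × 2540 = 1590 torr
P(gaseous products) = (2)/2 × 2540 = 2540 torr
P_total at 94.0 °C = 1590 + 2540 = 4130 torr
Scaling to 481 K: P = 4130 × 481/367.15 = 5411 torr

5410 torr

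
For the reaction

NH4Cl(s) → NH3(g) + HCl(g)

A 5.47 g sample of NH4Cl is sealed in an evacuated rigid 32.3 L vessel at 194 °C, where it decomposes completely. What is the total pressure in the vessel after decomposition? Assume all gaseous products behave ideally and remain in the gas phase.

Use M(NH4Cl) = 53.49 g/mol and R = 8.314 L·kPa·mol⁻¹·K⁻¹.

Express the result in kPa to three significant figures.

n(NH4Cl) = 5.47 / 53.49 = 0.1023 mol
n(gas produced) = (2/1) × 0.1023 = 0.2046 mol
P = nRT/V = 0.2046 × 8.314 × 467.15 / 32.3 = 24.60 kPa

24.6 kPa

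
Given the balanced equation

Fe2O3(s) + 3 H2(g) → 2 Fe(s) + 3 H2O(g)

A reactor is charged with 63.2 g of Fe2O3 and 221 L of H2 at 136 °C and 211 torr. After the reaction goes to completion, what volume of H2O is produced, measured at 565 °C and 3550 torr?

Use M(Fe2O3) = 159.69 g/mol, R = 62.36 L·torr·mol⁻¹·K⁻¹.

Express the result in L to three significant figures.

n(Fe2O3) = 63.2 / 159.69 = 0.3958 mol
n(H2) = PV/RT = (211 × 221) / (62.36 × 409.15) = 1.828 mol
For 0.3958 mol Fe2O3, stoichiometry requires (3/1) × 0.3958 = 1.187 mol H2; 1.828 mol is available, so Fe2O3 is limiting.
n(H2O) = (3/1) × 0.3958 = 1.187 mol
V(H2O) = nRT/P = 1.187 × 62.36 × 838.15 / 3550 = 17.48 L

17.5 L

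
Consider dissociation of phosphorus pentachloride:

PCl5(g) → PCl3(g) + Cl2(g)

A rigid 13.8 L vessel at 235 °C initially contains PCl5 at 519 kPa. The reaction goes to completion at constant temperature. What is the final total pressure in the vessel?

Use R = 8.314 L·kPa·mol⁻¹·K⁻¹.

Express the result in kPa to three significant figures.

Rigid vessel, constant T ⇒ P scales with total gas moles (1 → 2).
P_final = (2/1) × 519 = 1038 kPa

1040 kPa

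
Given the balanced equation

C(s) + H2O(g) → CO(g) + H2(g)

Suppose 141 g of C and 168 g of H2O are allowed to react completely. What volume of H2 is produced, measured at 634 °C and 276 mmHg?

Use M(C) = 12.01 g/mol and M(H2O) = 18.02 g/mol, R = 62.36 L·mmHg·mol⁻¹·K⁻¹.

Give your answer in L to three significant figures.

1910 L

n(C) = 141 / 12.01 = 11.74 mol
n(H2O) = 168 / 18.02 = 9.323 mol
For 11.74 mol C, stoichiometry requires (1/1) × 11.74 = 11.74 mol H2O; 9.323 mol is available, so H2O is limiting.
n(H2) = (1/1) × 9.323 = 9.323 mol
V(H2) = nRT/P = 9.323 × 62.36 × 907.15 / 276 = 1911 L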